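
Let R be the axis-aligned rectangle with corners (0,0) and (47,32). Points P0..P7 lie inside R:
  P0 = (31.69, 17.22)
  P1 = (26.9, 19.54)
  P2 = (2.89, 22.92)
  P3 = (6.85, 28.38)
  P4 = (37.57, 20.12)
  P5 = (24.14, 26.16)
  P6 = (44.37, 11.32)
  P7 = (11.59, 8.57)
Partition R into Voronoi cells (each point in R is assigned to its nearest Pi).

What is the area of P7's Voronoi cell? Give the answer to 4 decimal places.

1. box [0,47]×[0,32]: [(0, 0) (47, 0) (47, 32) (0, 32)]
2. ⊥bis P7·P0 via (21.64,12.895): [(0, 0) (27.1893, 0) (13.4182, 32) (0, 32)]  |A|=649.7206
3. ⊥bis P7·P1 via (19.245,14.055): [(0, 0) (27.1893, 0) (23.9917, 7.4304) (6.387, 32) (0, 32)]  |A|=563.3434
4. ⊥bis P7·P2 via (7.24,15.745): [(0, 11.3556) (0, 0) (27.1893, 0) (23.9917, 7.4304) (14.7651, 20.3073)]  |A|=373.5945
5. ⊥bis P7·P3 via (9.22,18.475): [(13.3878, 19.4722) (0, 11.3556) (0, 0) (27.1893, 0) (23.9917, 7.4304) (15.0743, 19.8758)]  |A|=373.1682
6. ⊥bis P7·P4 via (24.58,14.345): [(13.3878, 19.4722) (0, 11.3556) (0, 0) (27.1893, 0) (23.9917, 7.4304) (15.0743, 19.8758)]  |A|=373.1682
7. ⊥bis P7·P5 via (17.865,17.365): [(14.5288, 19.7453) (13.3878, 19.4722) (0, 11.3556) (0, 0) (27.1893, 0) (23.9917, 7.4304) (15.8361, 18.8126)]  |A|=372.8286
8. ⊥bis P7·P6 via (27.98,9.945): [(14.5288, 19.7453) (13.3878, 19.4722) (0, 11.3556) (0, 0) (27.1893, 0) (23.9917, 7.4304) (15.8361, 18.8126)]  |A|=372.8286
9. canonical 7-gon: [(14.5288, 19.7453) (13.3878, 19.4722) (0, 11.3556) (0, 0) (27.1893, 0) (23.9917, 7.4304) (15.8361, 18.8126)]
10. shoelace: 372.8286

Area of P7's cell: 372.8286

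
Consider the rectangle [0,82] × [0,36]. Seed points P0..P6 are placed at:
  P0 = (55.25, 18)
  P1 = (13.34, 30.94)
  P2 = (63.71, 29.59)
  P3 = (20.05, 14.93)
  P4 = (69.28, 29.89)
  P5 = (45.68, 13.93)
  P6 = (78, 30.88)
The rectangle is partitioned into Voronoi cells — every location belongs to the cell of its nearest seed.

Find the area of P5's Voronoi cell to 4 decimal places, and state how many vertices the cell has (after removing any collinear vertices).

Area of P5's cell: 588.5645 (5 vertices)

1. box [0,82]×[0,36]: [(0, 0) (82, 0) (82, 36) (0, 36)]
2. ⊥bis P5·P0 via (50.465,15.965): [(0, 0) (57.2547, 0) (41.9444, 36) (0, 36)]  |A|=1785.5834
3. ⊥bis P5·P1 via (29.51,22.435): [(17.7098, 0) (57.2547, 0) (41.9444, 36) (36.6448, 36)]  |A|=807.2005
4. ⊥bis P5·P2 via (54.695,21.76): [(17.7098, 0) (57.2547, 0) (41.9444, 36) (36.6448, 36)]  |A|=807.2005
5. ⊥bis P5·P3 via (32.865,14.43): [(33.4712, 29.9661) (32.302, 0) (57.2547, 0) (41.9444, 36) (36.6448, 36)]  |A|=588.5645
6. ⊥bis P5·P4 via (57.48,21.91): [(33.4712, 29.9661) (32.302, 0) (57.2547, 0) (41.9444, 36) (36.6448, 36)]  |A|=588.5645
7. ⊥bis P5·P6 via (61.84,22.405): [(33.4712, 29.9661) (32.302, 0) (57.2547, 0) (41.9444, 36) (36.6448, 36)]  |A|=588.5645
8. canonical 5-gon: [(33.4712, 29.9661) (32.302, 0) (57.2547, 0) (41.9444, 36) (36.6448, 36)]
9. shoelace: 588.5645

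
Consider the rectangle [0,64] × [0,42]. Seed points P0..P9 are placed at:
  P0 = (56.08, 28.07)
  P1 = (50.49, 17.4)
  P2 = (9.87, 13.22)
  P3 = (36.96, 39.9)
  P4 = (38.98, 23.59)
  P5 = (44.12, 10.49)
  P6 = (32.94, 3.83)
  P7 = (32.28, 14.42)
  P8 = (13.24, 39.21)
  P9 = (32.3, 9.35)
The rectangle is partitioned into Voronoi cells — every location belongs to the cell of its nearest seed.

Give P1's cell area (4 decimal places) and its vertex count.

Area of P1's cell: 276.3776 (5 vertices)

1. box [0,64]×[0,42]: [(0, 0) (64, 0) (64, 42) (0, 42)]
2. ⊥bis P1·P0 via (53.285,22.735): [(0, 0) (64, 0) (64, 17.1214) (16.5126, 42) (0, 42)]  |A|=2097.2909
3. ⊥bis P1·P2 via (30.18,15.31): [(31.7555, 0) (64, 0) (64, 17.1214) (28.0558, 35.9526)]  |A|=887.3447
4. ⊥bis P1·P3 via (43.725,28.65): [(29.6766, 20.2022) (31.7555, 0) (64, 0) (64, 17.1214) (42.9194, 28.1655)]  |A|=776.6019
5. ⊥bis P1·P4 via (44.735,20.495): [(33.7129, 0) (64, 0) (64, 17.1214) (47.5543, 25.7373)]  |A|=530.541
6. ⊥bis P1·P5 via (47.305,13.945): [(43.2318, 17.6999) (62.4322, 0) (64, 0) (64, 17.1214) (47.5543, 25.7373)]  |A|=276.3776
7. ⊥bis P1·P6 via (41.715,10.615): [(43.2318, 17.6999) (62.4322, 0) (64, 0) (64, 17.1214) (47.5543, 25.7373)]  |A|=276.3776
8. ⊥bis P1·P7 via (41.385,15.91): [(43.2318, 17.6999) (62.4322, 0) (64, 0) (64, 17.1214) (47.5543, 25.7373)]  |A|=276.3776
9. ⊥bis P1·P8 via (31.865,28.305): [(43.2318, 17.6999) (62.4322, 0) (64, 0) (64, 17.1214) (47.5543, 25.7373)]  |A|=276.3776
10. ⊥bis P1·P9 via (41.395,13.375): [(43.2318, 17.6999) (62.4322, 0) (64, 0) (64, 17.1214) (47.5543, 25.7373)]  |A|=276.3776
11. canonical 5-gon: [(43.2318, 17.6999) (62.4322, 0) (64, 0) (64, 17.1214) (47.5543, 25.7373)]
12. shoelace: 276.3776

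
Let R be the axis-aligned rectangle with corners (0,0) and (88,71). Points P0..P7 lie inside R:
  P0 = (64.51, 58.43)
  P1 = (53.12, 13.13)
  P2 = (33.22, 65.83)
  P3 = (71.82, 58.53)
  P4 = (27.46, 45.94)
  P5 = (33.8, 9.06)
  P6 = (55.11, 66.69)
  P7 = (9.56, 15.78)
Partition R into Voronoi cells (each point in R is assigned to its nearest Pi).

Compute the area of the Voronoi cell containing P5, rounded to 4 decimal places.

Area of P5's cell: 578.6655

1. box [0,88]×[0,71]: [(0, 0) (88, 0) (88, 71) (0, 71)]
2. ⊥bis P5·P0 via (49.155,33.745): [(0, 64.3213) (0, 0) (88, 0) (88, 9.5819)]  |A|=3251.7412
3. ⊥bis P5·P1 via (43.46,11.095): [(37.1101, 41.2374) (0, 64.3213) (0, 0) (45.7973, 0)]  |A|=2137.7652
4. ⊥bis P5·P2 via (33.51,37.445): [(37.8996, 37.4898) (0, 37.1026) (0, 0) (45.7973, 0)]  |A|=1561.5544
5. ⊥bis P5·P3 via (52.81,33.795): [(37.8996, 37.4898) (0, 37.1026) (0, 0) (45.7973, 0)]  |A|=1561.5544
6. ⊥bis P5·P4 via (30.63,27.5): [(39.6765, 29.0552) (0, 22.2344) (0, 0) (45.7973, 0)]  |A|=1106.4159
7. ⊥bis P5·P6 via (44.455,37.875): [(39.6765, 29.0552) (0, 22.2344) (0, 0) (45.7973, 0)]  |A|=1106.4159
8. ⊥bis P5·P7 via (21.68,12.42): [(39.6765, 29.0552) (25.6219, 26.6391) (18.2368, 0) (45.7973, 0)]  |A|=578.6655
9. canonical 4-gon: [(39.6765, 29.0552) (25.6219, 26.6391) (18.2368, 0) (45.7973, 0)]
10. shoelace: 578.6655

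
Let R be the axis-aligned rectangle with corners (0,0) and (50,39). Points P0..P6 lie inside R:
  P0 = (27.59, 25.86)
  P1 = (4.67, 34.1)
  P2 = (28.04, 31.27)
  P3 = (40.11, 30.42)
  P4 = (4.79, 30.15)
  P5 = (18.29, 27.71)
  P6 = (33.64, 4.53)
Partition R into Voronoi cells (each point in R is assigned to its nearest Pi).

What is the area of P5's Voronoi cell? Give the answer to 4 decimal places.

Area of P5's cell: 330.3807

1. box [0,50]×[0,39]: [(0, 0) (50, 0) (50, 39) (0, 39)]
2. ⊥bis P5·P0 via (22.94,26.785): [(0, 0) (17.6118, 0) (25.3699, 39) (0, 39)]  |A|=838.1425
3. ⊥bis P5·P1 via (11.48,30.905): [(0, 6.4359) (0, 0) (17.6118, 0) (25.3699, 39) (15.2779, 39)]  |A|=589.3873
4. ⊥bis P5·P2 via (23.165,29.49): [(0, 6.4359) (0, 0) (17.6118, 0) (23.3677, 28.9349) (19.6926, 39) (15.2779, 39)]  |A|=560.8164
5. ⊥bis P5·P3 via (29.2,29.065): [(0, 6.4359) (0, 0) (17.6118, 0) (23.3677, 28.9349) (19.6926, 39) (15.2779, 39)]  |A|=560.8164
6. ⊥bis P5·P4 via (11.54,28.93): [(12.1583, 32.3507) (6.3112, 0) (17.6118, 0) (23.3677, 28.9349) (19.6926, 39) (15.2779, 39)]  |A|=419.6065
7. ⊥bis P5·P6 via (25.965,16.12): [(12.1583, 32.3507) (6.9487, 3.5272) (20.0377, 12.1949) (23.3677, 28.9349) (19.6926, 39) (15.2779, 39)]  |A|=330.3807
8. canonical 6-gon: [(12.1583, 32.3507) (6.9487, 3.5272) (20.0377, 12.1949) (23.3677, 28.9349) (19.6926, 39) (15.2779, 39)]
9. shoelace: 330.3807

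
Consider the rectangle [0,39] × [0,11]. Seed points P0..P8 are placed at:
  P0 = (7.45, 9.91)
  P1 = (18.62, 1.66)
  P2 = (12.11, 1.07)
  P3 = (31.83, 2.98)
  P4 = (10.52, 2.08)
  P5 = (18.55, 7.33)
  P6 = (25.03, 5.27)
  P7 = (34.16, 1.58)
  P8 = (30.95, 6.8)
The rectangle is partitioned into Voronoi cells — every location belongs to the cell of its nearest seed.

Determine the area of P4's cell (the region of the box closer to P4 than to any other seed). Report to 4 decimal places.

Area of P4's cell: 60.8086

1. box [0,39]×[0,11]: [(0, 0) (39, 0) (39, 11) (0, 11)]
2. ⊥bis P4·P0 via (8.985,5.995): [(0, 2.4721) (0, 0) (39, 0) (39, 11) (21.7502, 11)]  |A|=336.2587
3. ⊥bis P4·P1 via (14.57,1.87): [(14.9042, 8.3158) (0, 2.4721) (0, 0) (14.473, 0)]  |A|=78.6003
4. ⊥bis P4·P2 via (11.315,1.575): [(14.8427, 7.1284) (14.9042, 8.3158) (0, 2.4721) (0, 0) (10.3145, 0)]  |A|=63.7785
5. ⊥bis P4·P3 via (21.175,2.53): [(14.8427, 7.1284) (14.9042, 8.3158) (0, 2.4721) (0, 0) (10.3145, 0)]  |A|=63.7785
6. ⊥bis P4·P5 via (14.535,4.705): [(13.9102, 5.6606) (12.7313, 7.4638) (0, 2.4721) (0, 0) (10.3145, 0)]  |A|=60.8086
7. ⊥bis P4·P6 via (17.775,3.675): [(13.9102, 5.6606) (12.7313, 7.4638) (0, 2.4721) (0, 0) (10.3145, 0)]  |A|=60.8086
8. ⊥bis P4·P7 via (22.34,1.83): [(13.9102, 5.6606) (12.7313, 7.4638) (0, 2.4721) (0, 0) (10.3145, 0)]  |A|=60.8086
9. ⊥bis P4·P8 via (20.735,4.44): [(13.9102, 5.6606) (12.7313, 7.4638) (0, 2.4721) (0, 0) (10.3145, 0)]  |A|=60.8086
10. canonical 5-gon: [(13.9102, 5.6606) (12.7313, 7.4638) (0, 2.4721) (0, 0) (10.3145, 0)]
11. shoelace: 60.8086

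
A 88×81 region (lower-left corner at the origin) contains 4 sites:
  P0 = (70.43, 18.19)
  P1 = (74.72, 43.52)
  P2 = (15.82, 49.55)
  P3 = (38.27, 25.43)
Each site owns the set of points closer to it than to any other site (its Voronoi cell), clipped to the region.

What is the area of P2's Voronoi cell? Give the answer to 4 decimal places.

1. box [0,88]×[0,81]: [(0, 0) (88, 0) (88, 81) (0, 81)]
2. ⊥bis P2·P0 via (43.125,33.87): [(0, 0) (23.675, 0) (70.1896, 81) (0, 81)]  |A|=3801.5165
3. ⊥bis P2·P1 via (45.27,46.535): [(0, 0) (23.675, 0) (44.1575, 35.6679) (48.7984, 81) (0, 81)]  |A|=3316.6636
4. ⊥bis P2·P3 via (27.045,37.49): [(0, 12.3175) (46.166, 55.2871) (48.7984, 81) (0, 81)]  |A|=2212.772
5. canonical 4-gon: [(0, 12.3175) (46.166, 55.2871) (48.7984, 81) (0, 81)]
6. shoelace: 2212.772

Area of P2's cell: 2212.7720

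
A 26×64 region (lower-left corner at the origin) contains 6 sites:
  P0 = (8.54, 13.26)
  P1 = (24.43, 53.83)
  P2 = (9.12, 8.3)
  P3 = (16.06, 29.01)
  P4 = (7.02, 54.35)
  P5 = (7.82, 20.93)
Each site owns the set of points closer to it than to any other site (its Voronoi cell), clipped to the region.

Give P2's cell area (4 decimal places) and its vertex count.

1. box [0,26]×[0,64]: [(0, 0) (26, 0) (26, 64) (0, 64)]
2. ⊥bis P2·P0 via (8.83,10.78): [(0, 9.7475) (0, 0) (26, 0) (26, 12.7878)]  |A|=292.9581
3. ⊥bis P2·P1 via (16.775,31.065): [(0, 9.7475) (0, 0) (26, 0) (26, 12.7878)]  |A|=292.9581
4. ⊥bis P2·P3 via (12.59,18.655): [(0, 9.7475) (0, 0) (26, 0) (26, 12.7878)]  |A|=292.9581
5. ⊥bis P2·P4 via (8.07,31.325): [(0, 9.7475) (0, 0) (26, 0) (26, 12.7878)]  |A|=292.9581
6. ⊥bis P2·P5 via (8.47,14.615): [(0, 9.7475) (0, 0) (26, 0) (26, 12.7878)]  |A|=292.9581
7. canonical 4-gon: [(0, 9.7475) (0, 0) (26, 0) (26, 12.7878)]
8. shoelace: 292.9581

Area of P2's cell: 292.9581 (4 vertices)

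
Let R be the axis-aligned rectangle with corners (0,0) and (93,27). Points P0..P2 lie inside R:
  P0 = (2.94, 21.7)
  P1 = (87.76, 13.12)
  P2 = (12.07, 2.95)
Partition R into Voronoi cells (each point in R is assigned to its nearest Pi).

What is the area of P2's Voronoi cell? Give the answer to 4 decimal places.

1. box [0,93]×[0,27]: [(0, 0) (93, 0) (93, 27) (0, 27)]
2. ⊥bis P2·P0 via (7.505,12.325): [(0, 8.6706) (0, 0) (93, 0) (93, 27) (37.6426, 27)]  |A|=2166.0162
3. ⊥bis P2·P1 via (49.915,8.035): [(0, 8.6706) (0, 0) (50.9946, 0) (47.3668, 27) (37.6426, 27)]  |A|=982.8952
4. canonical 5-gon: [(0, 8.6706) (0, 0) (50.9946, 0) (47.3668, 27) (37.6426, 27)]
5. shoelace: 982.8952

Area of P2's cell: 982.8952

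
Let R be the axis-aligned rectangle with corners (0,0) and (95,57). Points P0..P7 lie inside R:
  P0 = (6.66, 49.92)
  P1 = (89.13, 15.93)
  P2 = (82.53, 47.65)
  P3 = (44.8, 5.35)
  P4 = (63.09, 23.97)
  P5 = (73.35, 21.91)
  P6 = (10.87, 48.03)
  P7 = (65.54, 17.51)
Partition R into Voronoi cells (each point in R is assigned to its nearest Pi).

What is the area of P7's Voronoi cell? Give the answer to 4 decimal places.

Area of P7's cell: 347.5576

1. box [0,95]×[0,57]: [(0, 0) (95, 0) (95, 57) (0, 57)]
2. ⊥bis P7·P0 via (36.1,33.715): [(17.5419, 0) (95, 0) (95, 57) (48.917, 57)]  |A|=3520.9215
3. ⊥bis P7·P1 via (77.335,16.72): [(17.5419, 0) (76.2151, 0) (80.0329, 57) (48.917, 57)]  |A|=2558.9892
4. ⊥bis P7·P2 via (74.035,32.58): [(44.6065, 49.1689) (17.5419, 0) (76.2151, 0) (78.2386, 30.2104)]  |A|=1969.6515
5. ⊥bis P7·P3 via (55.17,11.43): [(44.6065, 49.1689) (39.0074, 38.9969) (61.8715, 0) (76.2151, 0) (78.2386, 30.2104)]  |A|=1105.2932
6. ⊥bis P7·P4 via (64.315,20.74): [(52.368, 16.209) (61.8715, 0) (76.2151, 0) (77.9506, 25.9114)]  |A|=439.2696
7. ⊥bis P7·P5 via (69.445,19.71): [(68.0637, 22.1617) (52.368, 16.209) (61.8715, 0) (76.2151, 0) (76.6756, 6.8756)]  |A|=347.5576
8. ⊥bis P7·P6 via (38.205,32.77): [(68.0637, 22.1617) (52.368, 16.209) (61.8715, 0) (76.2151, 0) (76.6756, 6.8756)]  |A|=347.5576
9. canonical 5-gon: [(68.0637, 22.1617) (52.368, 16.209) (61.8715, 0) (76.2151, 0) (76.6756, 6.8756)]
10. shoelace: 347.5576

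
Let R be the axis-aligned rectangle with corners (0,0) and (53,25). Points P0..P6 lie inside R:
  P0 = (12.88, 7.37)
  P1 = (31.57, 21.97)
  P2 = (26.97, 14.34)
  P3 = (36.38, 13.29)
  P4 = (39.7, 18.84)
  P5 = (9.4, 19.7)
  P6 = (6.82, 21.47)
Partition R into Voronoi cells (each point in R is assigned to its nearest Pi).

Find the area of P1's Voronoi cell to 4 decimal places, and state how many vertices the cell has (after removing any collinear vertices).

Area of P1's cell: 88.6464 (5 vertices)

1. box [0,53]×[0,25]: [(0, 0) (53, 0) (53, 25) (0, 25)]
2. ⊥bis P1·P0 via (22.225,14.67): [(33.6847, 0) (53, 0) (53, 25) (14.1556, 25)]  |A|=726.9967
3. ⊥bis P1·P2 via (29.27,18.155): [(53, 3.8486) (53, 25) (17.9162, 25)]  |A|=371.0358
4. ⊥bis P1·P3 via (33.975,17.63): [(31.9772, 16.5229) (47.2747, 25) (17.9162, 25)]  |A|=124.4374
5. ⊥bis P1·P4 via (35.635,20.405): [(31.9772, 16.5229) (34.7271, 18.0468) (37.404, 25) (17.9162, 25)]  |A|=90.1209
6. ⊥bis P1·P5 via (20.485,20.835): [(20.1995, 23.6235) (31.9772, 16.5229) (34.7271, 18.0468) (37.404, 25) (20.0585, 25)]  |A|=88.6464
7. ⊥bis P1·P6 via (19.195,21.72): [(20.1995, 23.6235) (31.9772, 16.5229) (34.7271, 18.0468) (37.404, 25) (20.0585, 25)]  |A|=88.6464
8. canonical 5-gon: [(20.1995, 23.6235) (31.9772, 16.5229) (34.7271, 18.0468) (37.404, 25) (20.0585, 25)]
9. shoelace: 88.6464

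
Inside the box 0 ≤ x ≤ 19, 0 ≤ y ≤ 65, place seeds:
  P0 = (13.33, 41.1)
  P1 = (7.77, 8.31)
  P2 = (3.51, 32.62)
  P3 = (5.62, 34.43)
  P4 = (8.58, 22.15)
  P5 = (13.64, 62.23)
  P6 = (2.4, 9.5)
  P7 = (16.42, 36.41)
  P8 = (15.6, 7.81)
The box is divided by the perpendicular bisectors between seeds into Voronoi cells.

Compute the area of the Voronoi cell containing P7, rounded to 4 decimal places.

Area of P7's cell: 84.4921

1. box [0,19]×[0,65]: [(0, 0) (19, 0) (19, 65) (0, 65)]
2. ⊥bis P7·P0 via (14.875,38.755): [(0, 28.9546) (0, 0) (19, 0) (19, 41.4728)]  |A|=669.0601
3. ⊥bis P7·P1 via (12.095,22.36): [(0, 28.9546) (0, 26.0832) (19, 20.2344) (19, 41.4728)]  |A|=229.0426
4. ⊥bis P7·P2 via (9.965,34.515): [(9.7178, 35.3572) (13.6763, 21.8732) (19, 20.2344) (19, 41.4728)]  |A|=131.2184
5. ⊥bis P7·P3 via (11.02,35.42): [(10.8899, 36.1294) (13.2164, 23.4397) (13.6763, 21.8732) (19, 20.2344) (19, 41.4728)]  |A|=122.8828
6. ⊥bis P7·P4 via (12.5,29.28): [(10.8899, 36.1294) (12.1059, 29.4966) (19, 25.7064) (19, 41.4728)]  |A|=84.4921
7. ⊥bis P7·P5 via (15.03,49.32): [(10.8899, 36.1294) (12.1059, 29.4966) (19, 25.7064) (19, 41.4728)]  |A|=84.4921
8. ⊥bis P7·P6 via (9.41,22.955): [(10.8899, 36.1294) (12.1059, 29.4966) (19, 25.7064) (19, 41.4728)]  |A|=84.4921
9. ⊥bis P7·P8 via (16.01,22.11): [(10.8899, 36.1294) (12.1059, 29.4966) (19, 25.7064) (19, 41.4728)]  |A|=84.4921
10. canonical 4-gon: [(10.8899, 36.1294) (12.1059, 29.4966) (19, 25.7064) (19, 41.4728)]
11. shoelace: 84.4921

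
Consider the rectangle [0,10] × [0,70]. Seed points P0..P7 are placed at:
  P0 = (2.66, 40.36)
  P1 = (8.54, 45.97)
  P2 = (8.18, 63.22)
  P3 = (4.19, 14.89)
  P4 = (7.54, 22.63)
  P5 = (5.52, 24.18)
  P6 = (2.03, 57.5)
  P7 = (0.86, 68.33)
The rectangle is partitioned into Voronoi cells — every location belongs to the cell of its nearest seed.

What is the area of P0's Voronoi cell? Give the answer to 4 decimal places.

1. box [0,10]×[0,70]: [(0, 0) (10, 0) (10, 70) (0, 70)]
2. ⊥bis P0·P1 via (5.6,43.165): [(0, 49.0345) (0, 0) (10, 0) (10, 38.5532)]  |A|=437.9388
3. ⊥bis P0·P2 via (5.42,51.79): [(0, 49.0345) (0, 0) (10, 0) (10, 38.5532)]  |A|=437.9388
4. ⊥bis P0·P3 via (3.425,27.625): [(0, 49.0345) (0, 27.4193) (10, 28.02) (10, 38.5532)]  |A|=160.7427
5. ⊥bis P0·P4 via (5.1,31.495): [(0, 49.0345) (0, 30.0913) (10, 32.8437) (10, 38.5532)]  |A|=123.264
6. ⊥bis P0·P5 via (4.09,32.27): [(0, 49.0345) (0, 31.547) (10, 33.3147) (10, 38.5532)]  |A|=113.6302
7. ⊥bis P0·P6 via (2.345,48.93): [(0.1758, 48.8503) (0, 48.8438) (0, 31.547) (10, 33.3147) (10, 38.5532)]  |A|=113.6135
8. ⊥bis P0·P7 via (1.76,54.345): [(0.1758, 48.8503) (0, 48.8438) (0, 31.547) (10, 33.3147) (10, 38.5532)]  |A|=113.6135
9. canonical 5-gon: [(0.1758, 48.8503) (0, 48.8438) (0, 31.547) (10, 33.3147) (10, 38.5532)]
10. shoelace: 113.6135

Area of P0's cell: 113.6135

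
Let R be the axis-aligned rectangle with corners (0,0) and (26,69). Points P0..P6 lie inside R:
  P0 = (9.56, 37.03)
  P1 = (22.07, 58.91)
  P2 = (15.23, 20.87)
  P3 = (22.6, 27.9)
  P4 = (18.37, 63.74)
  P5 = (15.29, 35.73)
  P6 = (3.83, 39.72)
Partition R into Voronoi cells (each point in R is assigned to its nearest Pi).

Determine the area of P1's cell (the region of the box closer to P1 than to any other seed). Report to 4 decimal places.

Area of P1's cell: 189.6517

1. box [0,26]×[0,69]: [(0, 0) (26, 0) (26, 69) (0, 69)]
2. ⊥bis P1·P0 via (15.815,47.97): [(0, 57.0123) (26, 42.1467) (26, 69) (0, 69)]  |A|=504.9332
3. ⊥bis P1·P2 via (18.65,39.89): [(0, 57.0123) (26, 42.1467) (26, 69) (0, 69)]  |A|=504.9332
4. ⊥bis P1·P3 via (22.335,43.405): [(0, 57.0123) (23.7567, 43.4293) (26, 43.4676) (26, 69) (0, 69)]  |A|=503.4516
5. ⊥bis P1·P4 via (20.22,61.325): [(8.3546, 52.2355) (23.7567, 43.4293) (26, 43.4676) (26, 65.7527)]  |A|=206.788
6. ⊥bis P1·P5 via (18.68,47.32): [(8.3546, 52.2355) (15.1418, 48.3549) (26, 45.1789) (26, 65.7527)]  |A|=191.8071
7. ⊥bis P1·P6 via (12.95,49.315): [(9.1978, 52.8815) (12.1762, 50.0505) (15.1418, 48.3549) (26, 45.1789) (26, 65.7527)]  |A|=189.6517
8. canonical 5-gon: [(9.1978, 52.8815) (12.1762, 50.0505) (15.1418, 48.3549) (26, 45.1789) (26, 65.7527)]
9. shoelace: 189.6517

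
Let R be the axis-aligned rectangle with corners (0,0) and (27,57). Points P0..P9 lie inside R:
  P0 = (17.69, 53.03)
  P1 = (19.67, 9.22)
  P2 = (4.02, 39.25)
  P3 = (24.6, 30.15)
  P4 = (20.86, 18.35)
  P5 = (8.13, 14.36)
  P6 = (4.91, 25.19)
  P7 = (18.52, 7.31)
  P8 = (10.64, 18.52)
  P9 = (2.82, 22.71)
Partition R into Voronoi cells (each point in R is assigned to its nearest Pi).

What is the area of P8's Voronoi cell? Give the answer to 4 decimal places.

Area of P8's cell: 85.2946

1. box [0,27]×[0,57]: [(0, 0) (27, 0) (27, 57) (0, 57)]
2. ⊥bis P8·P0 via (14.165,35.775): [(0, 38.6687) (0, 0) (27, 0) (27, 33.153)]  |A|=969.593
3. ⊥bis P8·P1 via (15.155,13.87): [(0, 38.6687) (0, 0) (0.8703, 0) (27, 25.3711) (27, 33.153)]  |A|=638.123
4. ⊥bis P8·P2 via (7.33,28.885): [(23.1547, 33.9385) (0, 26.5442) (0, 0) (0.8703, 0) (27, 25.3711) (27, 33.153)]  |A|=497.7531
5. ⊥bis P8·P3 via (17.62,24.335): [(12.4636, 30.5244) (0, 26.5442) (0, 0) (0.8703, 0) (21.3374, 19.8729)]  |A|=375.8772
6. ⊥bis P8·P4 via (15.75,18.435): [(15.8828, 26.4202) (12.4636, 30.5244) (0, 26.5442) (0, 0) (0.8703, 0) (15.6826, 14.3823)]  |A|=342.391
7. ⊥bis P8·P5 via (9.385,16.44): [(15.8828, 26.4202) (12.4636, 30.5244) (0, 26.5442) (0, 22.1026) (14.5761, 13.3079) (15.6826, 14.3823)]  |A|=175.5157
8. ⊥bis P8·P6 via (7.775,21.855): [(15.8828, 26.4202) (14.7175, 27.8191) (4.7365, 19.2447) (14.5761, 13.3079) (15.6826, 14.3823)]  |A|=86.9182
9. ⊥bis P8·P7 via (14.58,12.915): [(15.8828, 26.4202) (14.7175, 27.8191) (4.7365, 19.2447) (14.5761, 13.3079) (15.6826, 14.3823)]  |A|=86.9182
10. ⊥bis P8·P9 via (6.73,20.615): [(15.8828, 26.4202) (14.7175, 27.8191) (7.0698, 21.2492) (5.6882, 18.6705) (14.5761, 13.3079) (15.6826, 14.3823)]  |A|=85.2946
11. canonical 6-gon: [(15.8828, 26.4202) (14.7175, 27.8191) (7.0698, 21.2492) (5.6882, 18.6705) (14.5761, 13.3079) (15.6826, 14.3823)]
12. shoelace: 85.2946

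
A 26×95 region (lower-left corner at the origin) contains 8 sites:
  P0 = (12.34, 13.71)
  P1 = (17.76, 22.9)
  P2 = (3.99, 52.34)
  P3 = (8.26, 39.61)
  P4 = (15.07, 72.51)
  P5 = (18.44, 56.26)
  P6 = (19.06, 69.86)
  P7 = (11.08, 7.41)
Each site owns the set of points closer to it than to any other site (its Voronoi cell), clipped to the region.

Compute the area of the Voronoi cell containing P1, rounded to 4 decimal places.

1. box [0,26]×[0,95]: [(0, 0) (26, 0) (26, 95) (0, 95)]
2. ⊥bis P1·P0 via (15.05,18.305): [(0, 27.1811) (26, 11.847) (26, 95) (0, 95)]  |A|=1962.6352
3. ⊥bis P1·P2 via (10.875,37.62): [(0, 32.5334) (0, 27.1811) (26, 11.847) (26, 44.6944)]  |A|=496.5973
4. ⊥bis P1·P3 via (13.01,31.255): [(2.8685, 25.4893) (26, 11.847) (26, 38.6401)]  |A|=309.8827
5. ⊥bis P1·P4 via (16.415,47.705): [(2.8685, 25.4893) (26, 11.847) (26, 38.6401)]  |A|=309.8827
6. ⊥bis P1·P5 via (18.1,39.58): [(2.8685, 25.4893) (26, 11.847) (26, 38.6401)]  |A|=309.8827
7. ⊥bis P1·P6 via (18.41,46.38): [(2.8685, 25.4893) (26, 11.847) (26, 38.6401)]  |A|=309.8827
8. ⊥bis P1·P7 via (14.42,15.155): [(2.8685, 25.4893) (26, 11.847) (26, 38.6401)]  |A|=309.8827
9. canonical 3-gon: [(2.8685, 25.4893) (26, 11.847) (26, 38.6401)]
10. shoelace: 309.8827

Area of P1's cell: 309.8827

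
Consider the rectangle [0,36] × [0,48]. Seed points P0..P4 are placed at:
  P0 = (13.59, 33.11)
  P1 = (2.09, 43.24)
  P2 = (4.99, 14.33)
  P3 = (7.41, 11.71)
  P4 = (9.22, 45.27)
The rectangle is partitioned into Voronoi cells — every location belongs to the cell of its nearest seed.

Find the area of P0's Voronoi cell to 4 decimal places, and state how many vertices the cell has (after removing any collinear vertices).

1. box [0,36]×[0,48]: [(0, 0) (36, 0) (36, 48) (0, 48)]
2. ⊥bis P0·P1 via (7.84,38.175): [(0, 29.2747) (0, 0) (36, 0) (36, 48) (16.4945, 48)]  |A|=1573.5674
3. ⊥bis P0·P2 via (9.29,23.72): [(0, 29.2747) (0, 27.9742) (36, 11.4886) (36, 48) (16.4945, 48)]  |A|=863.2372
4. ⊥bis P0·P3 via (10.5,22.41): [(0, 29.2747) (0, 27.9742) (14.9688, 21.1195) (36, 15.046) (36, 48) (16.4945, 48)]  |A|=825.8291
5. ⊥bis P0·P4 via (11.405,39.19): [(7.4969, 37.7855) (0, 29.2747) (0, 27.9742) (14.9688, 21.1195) (36, 15.046) (36, 48) (35.9198, 48)]  |A|=726.6199
6. canonical 7-gon: [(7.4969, 37.7855) (0, 29.2747) (0, 27.9742) (14.9688, 21.1195) (36, 15.046) (36, 48) (35.9198, 48)]
7. shoelace: 726.6199

Area of P0's cell: 726.6199 (7 vertices)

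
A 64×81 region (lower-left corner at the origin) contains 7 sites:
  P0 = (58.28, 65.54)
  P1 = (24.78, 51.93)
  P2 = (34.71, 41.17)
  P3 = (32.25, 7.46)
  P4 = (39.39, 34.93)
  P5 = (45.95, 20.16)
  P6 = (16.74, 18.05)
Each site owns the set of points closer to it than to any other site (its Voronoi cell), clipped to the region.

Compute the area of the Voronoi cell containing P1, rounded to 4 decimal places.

Area of P1's cell: 1487.6723

1. box [0,64]×[0,81]: [(0, 0) (64, 0) (64, 81) (0, 81)]
2. ⊥bis P1·P0 via (41.53,58.735): [(0, 0) (64, 0) (64, 3.4268) (32.4844, 81) (0, 81)]  |A|=3961.6177
3. ⊥bis P1·P2 via (29.745,46.55): [(0, 19.0995) (41.9168, 57.7829) (32.4844, 81) (0, 81)]  |A|=1674.4336
4. ⊥bis P1·P3 via (28.515,29.695): [(0, 24.9051) (7.6908, 26.197) (41.9168, 57.7829) (32.4844, 81) (0, 81)]  |A|=1652.1087
5. ⊥bis P1·P4 via (32.085,43.43): [(0, 24.9051) (7.6908, 26.197) (41.9168, 57.7829) (32.4844, 81) (0, 81)]  |A|=1652.1087
6. ⊥bis P1·P5 via (35.365,36.045): [(0, 24.9051) (7.6908, 26.197) (41.9168, 57.7829) (32.4844, 81) (0, 81)]  |A|=1652.1087
7. ⊥bis P1·P6 via (20.76,34.99): [(0, 39.9165) (17.9431, 35.6585) (41.9168, 57.7829) (32.4844, 81) (0, 81)]  |A|=1487.6723
8. canonical 5-gon: [(0, 39.9165) (17.9431, 35.6585) (41.9168, 57.7829) (32.4844, 81) (0, 81)]
9. shoelace: 1487.6723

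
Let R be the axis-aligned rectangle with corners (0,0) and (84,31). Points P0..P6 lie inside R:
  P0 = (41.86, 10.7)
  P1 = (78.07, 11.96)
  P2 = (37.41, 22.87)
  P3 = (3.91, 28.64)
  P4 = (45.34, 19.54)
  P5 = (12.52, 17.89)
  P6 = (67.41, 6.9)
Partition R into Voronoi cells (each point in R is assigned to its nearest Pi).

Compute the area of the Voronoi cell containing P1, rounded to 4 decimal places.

Area of P1's cell: 433.0816

1. box [0,84]×[0,31]: [(0, 0) (84, 0) (84, 31) (0, 31)]
2. ⊥bis P1·P0 via (59.965,11.33): [(60.3593, 0) (84, 0) (84, 31) (59.2805, 31)]  |A|=749.5832
3. ⊥bis P1·P2 via (57.74,17.415): [(59.5221, 24.0568) (60.3593, 0) (84, 0) (84, 31) (61.3852, 31)]  |A|=742.2768
4. ⊥bis P1·P3 via (40.99,20.3): [(59.5221, 24.0568) (60.3593, 0) (84, 0) (84, 31) (61.3852, 31)]  |A|=742.2768
5. ⊥bis P1·P4 via (61.705,15.75): [(60.0586, 8.6408) (60.3593, 0) (84, 0) (84, 31) (65.2368, 31)]  |A|=682.995
6. ⊥bis P1·P5 via (45.295,14.925): [(60.0586, 8.6408) (60.3593, 0) (84, 0) (84, 31) (65.2368, 31)]  |A|=682.995
7. ⊥bis P1·P6 via (72.74,9.43): [(64.3398, 27.1269) (77.2162, 0) (84, 0) (84, 31) (65.2368, 31)]  |A|=433.0816
8. canonical 5-gon: [(64.3398, 27.1269) (77.2162, 0) (84, 0) (84, 31) (65.2368, 31)]
9. shoelace: 433.0816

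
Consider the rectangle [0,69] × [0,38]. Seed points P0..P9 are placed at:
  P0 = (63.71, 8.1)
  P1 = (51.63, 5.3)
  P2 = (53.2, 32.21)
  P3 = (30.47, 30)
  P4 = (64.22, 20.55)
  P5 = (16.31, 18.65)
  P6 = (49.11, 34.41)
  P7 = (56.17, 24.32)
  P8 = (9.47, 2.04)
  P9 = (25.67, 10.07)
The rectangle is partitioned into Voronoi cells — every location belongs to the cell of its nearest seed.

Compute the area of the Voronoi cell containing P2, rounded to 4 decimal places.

Area of P2's cell: 139.9975

1. box [0,69]×[0,38]: [(0, 0) (69, 0) (69, 38) (0, 38)]
2. ⊥bis P2·P0 via (58.455,20.155): [(0, 0) (12.2193, 0) (69, 24.7518) (69, 38) (0, 38)]  |A|=1919.289
3. ⊥bis P2·P1 via (52.415,18.755): [(0, 21.813) (54.9095, 18.6095) (69, 24.7518) (69, 38) (0, 38)]  |A|=1206.72
4. ⊥bis P2·P3 via (41.835,31.105): [(42.9823, 19.3053) (54.9095, 18.6095) (69, 24.7518) (69, 38) (41.1646, 38)]  |A|=474.0643
5. ⊥bis P2·P4 via (58.71,26.38): [(42.9823, 19.3053) (50.7452, 18.8524) (69, 36.1052) (69, 38) (41.1646, 38)]  |A|=355.9364
6. ⊥bis P2·P5 via (34.755,25.43): [(42.9823, 19.3053) (50.7452, 18.8524) (69, 36.1052) (69, 38) (41.1646, 38)]  |A|=355.9364
7. ⊥bis P2·P6 via (51.155,33.31): [(43.6025, 19.2691) (50.7452, 18.8524) (69, 36.1052) (69, 38) (53.6777, 38)]  |A|=232.9812
8. ⊥bis P2·P7 via (54.685,28.265): [(46.8561, 25.318) (64.6889, 32.0307) (69, 36.1052) (69, 38) (53.6777, 38)]  |A|=139.9975
9. ⊥bis P2·P8 via (31.335,17.125): [(46.8561, 25.318) (64.6889, 32.0307) (69, 36.1052) (69, 38) (53.6777, 38)]  |A|=139.9975
10. ⊥bis P2·P9 via (39.435,21.14): [(46.8561, 25.318) (64.6889, 32.0307) (69, 36.1052) (69, 38) (53.6777, 38)]  |A|=139.9975
11. canonical 5-gon: [(46.8561, 25.318) (64.6889, 32.0307) (69, 36.1052) (69, 38) (53.6777, 38)]
12. shoelace: 139.9975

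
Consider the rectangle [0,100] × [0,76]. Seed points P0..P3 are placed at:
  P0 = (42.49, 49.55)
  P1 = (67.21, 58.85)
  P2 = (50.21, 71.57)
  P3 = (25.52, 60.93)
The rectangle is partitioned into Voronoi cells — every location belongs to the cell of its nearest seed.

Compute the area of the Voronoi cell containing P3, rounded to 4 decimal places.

Area of P3's cell: 1620.2802

1. box [0,100]×[0,76]: [(0, 0) (100, 0) (100, 76) (0, 76)]
2. ⊥bis P3·P0 via (34.005,55.24): [(0, 4.5313) (47.9266, 76) (0, 76)]  |A|=1712.624
3. ⊥bis P3·P1 via (46.365,59.89): [(0, 4.5313) (47.1078, 74.7791) (47.1688, 76) (0, 76)]  |A|=1712.1614
4. ⊥bis P3·P2 via (37.865,66.25): [(0, 4.5313) (39.2434, 63.0515) (33.6633, 76) (0, 76)]  |A|=1620.2802
5. canonical 4-gon: [(0, 4.5313) (39.2434, 63.0515) (33.6633, 76) (0, 76)]
6. shoelace: 1620.2802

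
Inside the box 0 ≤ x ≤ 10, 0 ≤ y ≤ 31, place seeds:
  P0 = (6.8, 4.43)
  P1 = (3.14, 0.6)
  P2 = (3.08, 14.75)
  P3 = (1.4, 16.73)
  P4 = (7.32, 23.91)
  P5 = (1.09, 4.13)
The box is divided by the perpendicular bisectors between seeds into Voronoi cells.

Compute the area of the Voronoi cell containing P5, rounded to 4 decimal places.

Area of P5's cell: 27.7248

1. box [0,10]×[0,31]: [(0, 0) (10, 0) (10, 31) (0, 31)]
2. ⊥bis P5·P0 via (3.945,4.28): [(0, 0) (4.1699, 0) (2.5411, 31) (0, 31)]  |A|=104.0207
3. ⊥bis P5·P1 via (2.115,2.365): [(0, 1.1367) (3.9885, 3.453) (2.5411, 31) (0, 31)]  |A|=94.5546
4. ⊥bis P5·P2 via (2.085,9.44): [(0, 9.8307) (0, 1.1367) (3.9885, 3.453) (3.6897, 9.1393)]  |A|=27.7248
5. ⊥bis P5·P3 via (1.245,10.43): [(0, 9.8307) (0, 1.1367) (3.9885, 3.453) (3.6897, 9.1393)]  |A|=27.7248
6. ⊥bis P5·P4 via (4.205,14.02): [(0, 9.8307) (0, 1.1367) (3.9885, 3.453) (3.6897, 9.1393)]  |A|=27.7248
7. canonical 4-gon: [(0, 9.8307) (0, 1.1367) (3.9885, 3.453) (3.6897, 9.1393)]
8. shoelace: 27.7248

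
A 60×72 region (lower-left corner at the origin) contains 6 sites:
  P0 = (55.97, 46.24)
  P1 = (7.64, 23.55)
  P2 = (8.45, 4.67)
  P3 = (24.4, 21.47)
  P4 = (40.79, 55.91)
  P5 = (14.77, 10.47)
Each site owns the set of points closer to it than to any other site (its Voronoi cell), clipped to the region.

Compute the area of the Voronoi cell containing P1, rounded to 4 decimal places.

1. box [0,60]×[0,72]: [(0, 0) (60, 0) (60, 72) (0, 72)]
2. ⊥bis P1·P0 via (31.805,34.895): [(0, 0) (48.1875, 0) (14.3849, 72) (0, 72)]  |A|=2252.6081
3. ⊥bis P1·P2 via (8.045,14.11): [(0, 13.7648) (40.9014, 15.5196) (14.3849, 72) (0, 72)]  |A|=1597.1815
4. ⊥bis P1·P3 via (16.02,22.51): [(0, 13.7648) (15.0146, 14.409) (20.536, 58.8982) (14.3849, 72) (0, 72)]  |A|=1024.4074
5. ⊥bis P1·P4 via (24.215,39.73): [(0, 64.5362) (0, 13.7648) (15.0146, 14.409) (18.8404, 45.2358)]  |A|=708.4699
6. ⊥bis P1·P5 via (11.205,17.01): [(0, 64.5362) (0, 13.7648) (5.7004, 14.0094) (15.6373, 19.4261) (18.8404, 45.2358)]  |A|=685.2294
7. canonical 5-gon: [(0, 64.5362) (0, 13.7648) (5.7004, 14.0094) (15.6373, 19.4261) (18.8404, 45.2358)]
8. shoelace: 685.2294

Area of P1's cell: 685.2294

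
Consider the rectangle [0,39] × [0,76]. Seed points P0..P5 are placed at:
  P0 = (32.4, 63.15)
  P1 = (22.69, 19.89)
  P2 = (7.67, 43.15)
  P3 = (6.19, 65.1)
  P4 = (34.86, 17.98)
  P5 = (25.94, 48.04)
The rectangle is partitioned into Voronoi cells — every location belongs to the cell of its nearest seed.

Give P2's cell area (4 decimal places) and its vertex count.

1. box [0,39]×[0,76]: [(0, 0) (39, 0) (39, 76) (0, 76)]
2. ⊥bis P2·P0 via (20.035,53.15): [(0, 0) (39, 0) (39, 29.6998) (1.5554, 76) (0, 76)]  |A|=2097.1538
3. ⊥bis P2·P1 via (15.18,31.52): [(0, 21.7176) (29.861, 41.0002) (1.5554, 76) (0, 76)]  |A|=837.6828
4. ⊥bis P2·P3 via (6.93,54.125): [(0, 53.6577) (0, 21.7176) (29.861, 41.0002) (18.6096, 54.9125)]  |A|=613.3925
5. ⊥bis P2·P4 via (21.265,30.565): [(0, 53.6577) (0, 21.7176) (29.861, 41.0002) (18.6096, 54.9125)]  |A|=613.3925
6. ⊥bis P2·P5 via (16.805,45.595): [(14.3873, 54.6278) (0, 53.6577) (0, 21.7176) (19.7776, 34.4889)]  |A|=463.3368
7. canonical 4-gon: [(14.3873, 54.6278) (0, 53.6577) (0, 21.7176) (19.7776, 34.4889)]
8. shoelace: 463.3368

Area of P2's cell: 463.3368 (4 vertices)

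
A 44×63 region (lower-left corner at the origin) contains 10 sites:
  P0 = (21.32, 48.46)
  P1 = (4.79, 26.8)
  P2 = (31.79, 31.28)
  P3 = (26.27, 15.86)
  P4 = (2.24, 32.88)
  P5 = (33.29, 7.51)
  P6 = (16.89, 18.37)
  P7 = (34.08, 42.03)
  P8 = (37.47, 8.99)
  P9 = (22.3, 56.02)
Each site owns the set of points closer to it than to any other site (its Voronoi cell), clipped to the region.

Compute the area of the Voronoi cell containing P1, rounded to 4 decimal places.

1. box [0,44]×[0,63]: [(0, 0) (44, 0) (44, 63) (0, 63)]
2. ⊥bis P1·P0 via (13.055,37.63): [(0, 47.593) (0, 0) (44, 0) (44, 14.0141)]  |A|=1355.3563
3. ⊥bis P1·P2 via (18.29,29.04): [(17.4171, 34.3011) (0, 47.593) (0, 0) (23.1085, 0)]  |A|=810.788
4. ⊥bis P1·P3 via (15.53,21.33): [(18.5767, 27.312) (17.4171, 34.3011) (0, 47.593) (0, 0) (4.6664, 0)]  |A|=558.9425
5. ⊥bis P1·P4 via (3.515,29.84): [(18.5767, 27.312) (17.4171, 34.3011) (16.2589, 35.1849) (0, 28.3658) (0, 0) (4.6664, 0)]  |A|=402.6354
6. ⊥bis P1·P5 via (19.04,17.155): [(18.5767, 27.312) (17.4171, 34.3011) (16.2589, 35.1849) (0, 28.3658) (0, 0) (4.6664, 0)]  |A|=402.6354
7. ⊥bis P1·P6 via (10.84,22.585): [(17.722, 32.4631) (17.4171, 34.3011) (16.2589, 35.1849) (0, 28.3658) (0, 7.0258)]  |A|=217.1385
8. ⊥bis P1·P7 via (19.435,34.415): [(17.722, 32.4631) (17.4171, 34.3011) (16.2589, 35.1849) (0, 28.3658) (0, 7.0258)]  |A|=217.1385
9. ⊥bis P1·P8 via (21.13,17.895): [(17.722, 32.4631) (17.4171, 34.3011) (16.2589, 35.1849) (0, 28.3658) (0, 7.0258)]  |A|=217.1385
10. ⊥bis P1·P9 via (13.545,41.41): [(17.722, 32.4631) (17.4171, 34.3011) (16.2589, 35.1849) (0, 28.3658) (0, 7.0258)]  |A|=217.1385
11. canonical 5-gon: [(17.722, 32.4631) (17.4171, 34.3011) (16.2589, 35.1849) (0, 28.3658) (0, 7.0258)]
12. shoelace: 217.1385

Area of P1's cell: 217.1385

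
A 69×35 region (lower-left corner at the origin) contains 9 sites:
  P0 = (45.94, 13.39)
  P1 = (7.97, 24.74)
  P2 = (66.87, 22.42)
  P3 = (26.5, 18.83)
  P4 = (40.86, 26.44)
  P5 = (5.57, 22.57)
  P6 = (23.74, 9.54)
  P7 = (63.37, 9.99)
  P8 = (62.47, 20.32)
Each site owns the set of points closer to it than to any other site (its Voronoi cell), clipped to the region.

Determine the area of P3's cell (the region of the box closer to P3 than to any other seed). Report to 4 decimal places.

1. box [0,69]×[0,35]: [(0, 0) (69, 0) (69, 35) (0, 35)]
2. ⊥bis P3·P0 via (36.22,16.11): [(0, 0) (31.7119, 0) (41.5061, 35) (0, 35)]  |A|=1281.314
3. ⊥bis P3·P1 via (17.235,21.785): [(10.2868, 0) (31.7119, 0) (41.5061, 35) (21.4498, 35)]  |A|=725.9224
4. ⊥bis P3·P2 via (46.685,20.625): [(10.2868, 0) (31.7119, 0) (41.5061, 35) (21.4498, 35)]  |A|=725.9224
5. ⊥bis P3·P4 via (33.68,22.635): [(10.2868, 0) (31.7119, 0) (36.5372, 17.2435) (27.1272, 35) (21.4498, 35)]  |A|=598.2633
6. ⊥bis P3·P5 via (16.035,20.7): [(14.947, 14.6113) (12.3361, 0) (31.7119, 0) (36.5372, 17.2435) (27.1272, 35) (21.4498, 35)]  |A|=583.2922
7. ⊥bis P3·P6 via (25.12,14.185): [(15.7033, 16.9826) (34.8707, 11.2881) (36.5372, 17.2435) (27.1272, 35) (21.4498, 35)]  |A|=299.161
8. ⊥bis P3·P7 via (44.935,14.41): [(15.7033, 16.9826) (34.8707, 11.2881) (36.5372, 17.2435) (27.1272, 35) (21.4498, 35)]  |A|=299.161
9. ⊥bis P3·P8 via (44.485,19.575): [(15.7033, 16.9826) (34.8707, 11.2881) (36.5372, 17.2435) (27.1272, 35) (21.4498, 35)]  |A|=299.161
10. canonical 5-gon: [(15.7033, 16.9826) (34.8707, 11.2881) (36.5372, 17.2435) (27.1272, 35) (21.4498, 35)]
11. shoelace: 299.161

Area of P3's cell: 299.1610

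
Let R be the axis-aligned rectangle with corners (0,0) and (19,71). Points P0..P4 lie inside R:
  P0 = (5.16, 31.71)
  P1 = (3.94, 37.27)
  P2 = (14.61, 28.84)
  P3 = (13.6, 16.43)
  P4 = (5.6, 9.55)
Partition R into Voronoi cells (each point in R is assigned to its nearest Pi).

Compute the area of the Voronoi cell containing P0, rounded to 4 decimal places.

Area of P0's cell: 123.8854

1. box [0,19]×[0,71]: [(0, 0) (19, 0) (19, 71) (0, 71)]
2. ⊥bis P0·P1 via (4.55,34.49): [(0, 33.4916) (0, 0) (19, 0) (19, 37.6607)]  |A|=675.9469
3. ⊥bis P0·P2 via (9.885,30.275): [(11.6374, 36.0452) (0, 33.4916) (0, 0) (0.6904, 0)]  |A|=207.3202
4. ⊥bis P0·P3 via (9.38,24.07): [(7.7225, 23.1544) (11.6374, 36.0452) (0, 33.4916) (0, 18.8889)]  |A|=126.3932
5. ⊥bis P0·P4 via (5.38,20.63): [(3.0691, 20.5841) (7.7225, 23.1544) (11.6374, 36.0452) (0, 33.4916) (0, 20.5232)]  |A|=123.8854
6. canonical 5-gon: [(3.0691, 20.5841) (7.7225, 23.1544) (11.6374, 36.0452) (0, 33.4916) (0, 20.5232)]
7. shoelace: 123.8854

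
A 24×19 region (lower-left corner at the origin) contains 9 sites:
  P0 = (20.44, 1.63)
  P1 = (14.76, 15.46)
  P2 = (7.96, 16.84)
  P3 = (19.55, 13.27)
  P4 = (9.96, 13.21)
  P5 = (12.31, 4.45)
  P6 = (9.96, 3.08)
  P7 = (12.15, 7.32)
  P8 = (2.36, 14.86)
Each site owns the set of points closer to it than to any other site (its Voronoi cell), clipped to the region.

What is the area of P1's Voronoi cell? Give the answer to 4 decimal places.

Area of P1's cell: 40.8765

1. box [0,24]×[0,19]: [(0, 0) (24, 0) (24, 19) (0, 19)]
2. ⊥bis P1·P0 via (17.6,8.545): [(0, 1.3167) (24, 11.1735) (24, 19) (0, 19)]  |A|=306.1183
3. ⊥bis P1·P2 via (11.36,16.15): [(9.1089, 5.0577) (24, 11.1735) (24, 19) (11.9384, 19)]  |A|=142.356
4. ⊥bis P1·P3 via (17.155,14.365): [(9.1089, 5.0577) (13.776, 6.9745) (19.2741, 19) (11.9384, 19)]  |A|=73.9315
5. ⊥bis P1·P4 via (12.36,14.335): [(11.4051, 16.3722) (14.7805, 9.1714) (19.2741, 19) (11.9384, 19)]  |A|=42.4053
6. ⊥bis P1·P5 via (13.535,9.955): [(11.4051, 16.3722) (14.5154, 9.7368) (14.9906, 9.6311) (19.2741, 19) (11.9384, 19)]  |A|=42.2849
7. ⊥bis P1·P6 via (12.36,9.27): [(11.4051, 16.3722) (14.5154, 9.7368) (14.9906, 9.6311) (19.2741, 19) (11.9384, 19)]  |A|=42.2849
8. ⊥bis P1·P7 via (13.455,11.39): [(11.4051, 16.3722) (13.791, 11.2823) (15.4957, 10.7357) (19.2741, 19) (11.9384, 19)]  |A|=40.8765
9. ⊥bis P1·P8 via (8.56,15.16): [(11.4051, 16.3722) (13.791, 11.2823) (15.4957, 10.7357) (19.2741, 19) (11.9384, 19)]  |A|=40.8765
10. canonical 5-gon: [(11.4051, 16.3722) (13.791, 11.2823) (15.4957, 10.7357) (19.2741, 19) (11.9384, 19)]
11. shoelace: 40.8765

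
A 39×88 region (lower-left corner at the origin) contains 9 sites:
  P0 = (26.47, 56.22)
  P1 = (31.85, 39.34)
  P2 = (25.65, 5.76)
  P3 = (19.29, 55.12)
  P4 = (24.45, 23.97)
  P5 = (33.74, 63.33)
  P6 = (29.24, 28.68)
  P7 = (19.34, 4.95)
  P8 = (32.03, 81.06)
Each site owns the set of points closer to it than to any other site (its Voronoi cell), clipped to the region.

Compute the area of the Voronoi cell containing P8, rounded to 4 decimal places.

Area of P8's cell: 550.8692

1. box [0,39]×[0,88]: [(0, 0) (39, 0) (39, 88) (0, 88)]
2. ⊥bis P8·P0 via (29.25,68.64): [(0, 75.1871) (39, 66.4576) (39, 88) (0, 88)]  |A|=669.9277
3. ⊥bis P8·P1 via (31.94,60.2): [(0, 75.1871) (39, 66.4576) (39, 88) (0, 88)]  |A|=669.9277
4. ⊥bis P8·P2 via (28.84,43.41): [(0, 75.1871) (39, 66.4576) (39, 88) (0, 88)]  |A|=669.9277
5. ⊥bis P8·P3 via (25.66,68.09): [(0, 80.6925) (20.5962, 70.577) (39, 66.4576) (39, 88) (0, 88)]  |A|=613.2327
6. ⊥bis P8·P4 via (28.24,52.515): [(0, 80.6925) (20.5962, 70.577) (39, 66.4576) (39, 88) (0, 88)]  |A|=613.2327
7. ⊥bis P8·P5 via (32.885,72.195): [(0, 80.6925) (19.8596, 70.9387) (39, 72.7848) (39, 88) (0, 88)]  |A|=550.8692
8. ⊥bis P8·P6 via (30.635,54.87): [(0, 80.6925) (19.8596, 70.9387) (39, 72.7848) (39, 88) (0, 88)]  |A|=550.8692
9. ⊥bis P8·P7 via (25.685,43.005): [(0, 80.6925) (19.8596, 70.9387) (39, 72.7848) (39, 88) (0, 88)]  |A|=550.8692
10. canonical 5-gon: [(0, 80.6925) (19.8596, 70.9387) (39, 72.7848) (39, 88) (0, 88)]
11. shoelace: 550.8692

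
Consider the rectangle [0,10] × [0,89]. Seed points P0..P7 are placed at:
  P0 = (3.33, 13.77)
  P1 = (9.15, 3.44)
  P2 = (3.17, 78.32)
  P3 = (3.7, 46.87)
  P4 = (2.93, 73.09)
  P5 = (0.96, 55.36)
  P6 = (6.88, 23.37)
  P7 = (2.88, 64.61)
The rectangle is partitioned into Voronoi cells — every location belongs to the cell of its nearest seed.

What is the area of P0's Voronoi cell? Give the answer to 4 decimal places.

1. box [0,10]×[0,89]: [(0, 0) (10, 0) (10, 89) (0, 89)]
2. ⊥bis P0·P1 via (6.24,8.605): [(0, 5.0893) (10, 10.7234) (10, 89) (0, 89)]  |A|=810.9363
3. ⊥bis P0·P2 via (3.25,46.045): [(0, 46.0369) (0, 5.0893) (10, 10.7234) (10, 46.0617)]  |A|=381.4296
4. ⊥bis P0·P3 via (3.515,30.32): [(0, 30.3593) (0, 5.0893) (10, 10.7234) (10, 30.2475)]  |A|=223.9703
5. ⊥bis P0·P4 via (3.13,43.43): [(0, 30.3593) (0, 5.0893) (10, 10.7234) (10, 30.2475)]  |A|=223.9703
6. ⊥bis P0·P5 via (2.145,34.565): [(0, 30.3593) (0, 5.0893) (10, 10.7234) (10, 30.2475)]  |A|=223.9703
7. ⊥bis P0·P6 via (5.105,18.57): [(0, 20.4578) (0, 5.0893) (10, 10.7234) (10, 16.7599)]  |A|=107.0245
8. ⊥bis P0·P7 via (3.105,39.19): [(0, 20.4578) (0, 5.0893) (10, 10.7234) (10, 16.7599)]  |A|=107.0245
9. canonical 4-gon: [(0, 20.4578) (0, 5.0893) (10, 10.7234) (10, 16.7599)]
10. shoelace: 107.0245

Area of P0's cell: 107.0245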